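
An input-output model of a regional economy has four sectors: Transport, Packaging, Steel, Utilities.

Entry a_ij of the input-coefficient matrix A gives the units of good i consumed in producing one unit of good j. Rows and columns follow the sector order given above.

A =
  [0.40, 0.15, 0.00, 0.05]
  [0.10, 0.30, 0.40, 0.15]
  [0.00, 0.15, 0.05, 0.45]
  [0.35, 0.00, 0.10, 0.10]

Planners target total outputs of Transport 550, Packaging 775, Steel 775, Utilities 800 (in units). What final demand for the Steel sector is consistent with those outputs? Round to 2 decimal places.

d_3 = 260.00

I − A =
  [   0.60    -0.15     0.00    -0.05]
  [  -0.10     0.70    -0.40    -0.15]
  [   0.00    -0.15     0.95    -0.45]
  [  -0.35     0.00    -0.10     0.90]
d = (I − A) x:
  d_1 = (+0.60)·550 + (-0.15)·775 + (+0.00)·775 + (-0.05)·800 = 173.75
  d_2 = (-0.10)·550 + (+0.70)·775 + (-0.40)·775 + (-0.15)·800 = 57.50
  d_3 = (+0.00)·550 + (-0.15)·775 + (+0.95)·775 + (-0.45)·800 = 260.00
  d_4 = (-0.35)·550 + (+0.00)·775 + (-0.10)·775 + (+0.90)·800 = 450.00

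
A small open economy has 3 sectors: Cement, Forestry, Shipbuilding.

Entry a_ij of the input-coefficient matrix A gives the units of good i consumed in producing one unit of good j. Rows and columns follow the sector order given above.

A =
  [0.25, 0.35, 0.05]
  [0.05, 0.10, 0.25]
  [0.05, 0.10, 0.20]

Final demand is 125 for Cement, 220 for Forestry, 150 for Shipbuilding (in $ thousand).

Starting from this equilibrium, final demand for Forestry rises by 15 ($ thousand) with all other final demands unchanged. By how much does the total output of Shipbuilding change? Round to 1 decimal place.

Δx_3 = 2.8

I − A =
  [   0.75    -0.35    -0.05]
  [  -0.05     0.90    -0.25]
  [  -0.05    -0.10     0.80]
Cofactors of I−A, C_ij = (−1)^(i+j)·(minor ij) (rows/columns in the sector order above):
  C_11 = (0.90)(0.80) − (-0.25)(-0.10) = 0.6950
  C_12 = −[(-0.05)(0.80) − (-0.25)(-0.05)] = 0.0525
  C_13 = (-0.05)(-0.10) − (0.90)(-0.05) = 0.0500
  C_21 = −[(-0.35)(0.80) − (-0.05)(-0.10)] = 0.2850
  C_22 = (0.75)(0.80) − (-0.05)(-0.05) = 0.5975
  C_23 = −[(0.75)(-0.10) − (-0.35)(-0.05)] = 0.0925
  C_31 = (-0.35)(-0.25) − (-0.05)(0.90) = 0.1325
  C_32 = −[(0.75)(-0.25) − (-0.05)(-0.05)] = 0.1900
  C_33 = (0.75)(0.90) − (-0.35)(-0.05) = 0.6575
det(I−A) = Σ_j (I−A)_1j·C_1j = (0.75)(0.6950) + (-0.35)(0.0525) + (-0.05)(0.0500) = 0.500375
adj(I−A) = Cᵀ =
  [ 0.6950   0.2850   0.1325]
  [ 0.0525   0.5975   0.1900]
  [ 0.0500   0.0925   0.6575]
(I − A)⁻¹ = adj(I−A) / det(I−A) ≈
  [   1.3890     0.5696     0.2648]
  [   0.1049     1.1941     0.3797]
  [   0.0999     0.1849     1.3140]
Δx = (I − A)⁻¹ Δd with Δd having +15 in the Forestry component and 0 elsewhere.
So Δx_3 = L_32 · (+15), where L_32 = adj(I−A)_32 / det(I−A) = 0.0925 / 0.500375.
Δx_3 = 0.0925 × (+15) / 0.500375 = 1.3875 / 0.500375 ≈ 2.8.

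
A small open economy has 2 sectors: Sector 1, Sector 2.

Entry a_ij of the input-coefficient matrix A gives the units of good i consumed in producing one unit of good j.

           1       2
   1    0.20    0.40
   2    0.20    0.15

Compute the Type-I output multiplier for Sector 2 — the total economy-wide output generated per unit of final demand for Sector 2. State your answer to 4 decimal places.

I − A =
  [   0.80    -0.40]
  [  -0.20     0.85]
det(I−A) = (0.80)(0.85) − (-0.40)(-0.20) = 0.6000
adj(I−A) = [[0.85, 0.40], [0.20, 0.80]]
(I − A)⁻¹ = adj(I−A) / det(I−A) ≈
  [   1.41667     0.66667]
  [   0.33333     1.33333]
The output multiplier for sector j is the column-j sum of the Leontief inverse (I − A)⁻¹ = adj(I−A) / det(I−A).
Column 2 of adj(I−A): (0.40, 0.80); det(I−A) = 0.6000.
m_2 = (0.40 + 0.80) / 0.6000 = 1.20 / 0.6000 = 2.0000.

m_2 = 2.0000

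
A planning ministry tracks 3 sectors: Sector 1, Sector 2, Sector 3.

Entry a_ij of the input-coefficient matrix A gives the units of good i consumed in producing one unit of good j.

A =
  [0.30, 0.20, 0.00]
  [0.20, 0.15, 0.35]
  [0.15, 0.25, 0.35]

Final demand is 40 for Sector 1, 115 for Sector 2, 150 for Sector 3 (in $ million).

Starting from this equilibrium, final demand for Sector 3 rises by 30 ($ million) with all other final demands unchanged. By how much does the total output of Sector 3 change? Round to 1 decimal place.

I − A =
  [   0.70    -0.20     0.00]
  [  -0.20     0.85    -0.35]
  [  -0.15    -0.25     0.65]
Cofactors of I−A, C_ij = (−1)^(i+j)·(minor ij) (rows/columns in the sector order above):
  C_11 = (0.85)(0.65) − (-0.35)(-0.25) = 0.4650
  C_12 = −[(-0.20)(0.65) − (-0.35)(-0.15)] = 0.1825
  C_13 = (-0.20)(-0.25) − (0.85)(-0.15) = 0.1775
  C_21 = −[(-0.20)(0.65) − (0.00)(-0.25)] = 0.1300
  C_22 = (0.70)(0.65) − (0.00)(-0.15) = 0.4550
  C_23 = −[(0.70)(-0.25) − (-0.20)(-0.15)] = 0.2050
  C_31 = (-0.20)(-0.35) − (0.00)(0.85) = 0.0700
  C_32 = −[(0.70)(-0.35) − (0.00)(-0.20)] = 0.2450
  C_33 = (0.70)(0.85) − (-0.20)(-0.20) = 0.5550
det(I−A) = Σ_j (I−A)_1j·C_1j = (0.70)(0.4650) + (-0.20)(0.1825) + (0.00)(0.1775) = 0.2890
adj(I−A) = Cᵀ =
  [ 0.4650   0.1300   0.0700]
  [ 0.1825   0.4550   0.2450]
  [ 0.1775   0.2050   0.5550]
(I − A)⁻¹ = adj(I−A) / det(I−A) ≈
  [   1.6090     0.4498     0.2422]
  [   0.6315     1.5744     0.8478]
  [   0.6142     0.7093     1.9204]
Δx = (I − A)⁻¹ Δd with Δd having +30 in the Sector 3 component and 0 elsewhere.
So Δx_3 = L_33 · (+30), where L_33 = adj(I−A)_33 / det(I−A) = 0.5550 / 0.2890.
Δx_3 = 0.5550 × (+30) / 0.2890 = 16.65 / 0.2890 ≈ 57.6.

Δx_3 = 57.6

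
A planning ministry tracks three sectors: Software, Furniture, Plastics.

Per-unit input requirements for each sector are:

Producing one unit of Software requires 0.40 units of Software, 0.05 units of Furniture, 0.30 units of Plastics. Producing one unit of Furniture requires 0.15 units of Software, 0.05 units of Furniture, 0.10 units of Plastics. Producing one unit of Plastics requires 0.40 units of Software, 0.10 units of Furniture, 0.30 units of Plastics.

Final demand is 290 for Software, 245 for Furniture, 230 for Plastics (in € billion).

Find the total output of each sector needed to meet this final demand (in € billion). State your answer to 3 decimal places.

x_S = 1183.630, x_F = 414.406, x_P = 895.042

I − A =
  [   0.60    -0.15    -0.40]
  [  -0.05     0.95    -0.10]
  [  -0.30    -0.10     0.70]
Cofactors of I−A, C_ij = (−1)^(i+j)·(minor ij) (rows/columns in the sector order above):
  C_11 = (0.95)(0.70) − (-0.10)(-0.10) = 0.6550
  C_12 = −[(-0.05)(0.70) − (-0.10)(-0.30)] = 0.0650
  C_13 = (-0.05)(-0.10) − (0.95)(-0.30) = 0.2900
  C_21 = −[(-0.15)(0.70) − (-0.40)(-0.10)] = 0.1450
  C_22 = (0.60)(0.70) − (-0.40)(-0.30) = 0.3000
  C_23 = −[(0.60)(-0.10) − (-0.15)(-0.30)] = 0.1050
  C_31 = (-0.15)(-0.10) − (-0.40)(0.95) = 0.3950
  C_32 = −[(0.60)(-0.10) − (-0.40)(-0.05)] = 0.0800
  C_33 = (0.60)(0.95) − (-0.15)(-0.05) = 0.5625
det(I−A) = Σ_j (I−A)_1j·C_1j = (0.60)(0.6550) + (-0.15)(0.0650) + (-0.40)(0.2900) = 0.26725
adj(I−A) = Cᵀ =
  [ 0.6550   0.1450   0.3950]
  [ 0.0650   0.3000   0.0800]
  [ 0.2900   0.1050   0.5625]
(I − A)⁻¹ = adj(I−A) / det(I−A) ≈
  [   2.4509     0.5426     1.4780]
  [   0.2432     1.1225     0.2993]
  [   1.0851     0.3929     2.1048]
x = (I − A)⁻¹ d = adj(I−A)·d / det(I−A), with det(I−A) = 0.26725:
  x_S = (0.6550·290 + 0.1450·245 + 0.3950·230) / 0.26725 = 316.325 / 0.26725 ≈ 1183.630
  x_F = (0.0650·290 + 0.3000·245 + 0.0800·230) / 0.26725 = 110.75 / 0.26725 ≈ 414.406
  x_P = (0.2900·290 + 0.1050·245 + 0.5625·230) / 0.26725 = 239.20 / 0.26725 ≈ 895.042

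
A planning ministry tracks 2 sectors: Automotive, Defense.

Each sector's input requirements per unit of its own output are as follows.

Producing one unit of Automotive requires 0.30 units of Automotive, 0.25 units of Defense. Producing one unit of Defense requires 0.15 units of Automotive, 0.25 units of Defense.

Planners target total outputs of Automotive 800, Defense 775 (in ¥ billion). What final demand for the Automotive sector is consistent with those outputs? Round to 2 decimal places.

d_1 = 443.75

I − A =
  [   0.70    -0.15]
  [  -0.25     0.75]
d = (I − A) x:
  d_1 = (+0.70)·800 + (-0.15)·775 = 443.75
  d_2 = (-0.25)·800 + (+0.75)·775 = 381.25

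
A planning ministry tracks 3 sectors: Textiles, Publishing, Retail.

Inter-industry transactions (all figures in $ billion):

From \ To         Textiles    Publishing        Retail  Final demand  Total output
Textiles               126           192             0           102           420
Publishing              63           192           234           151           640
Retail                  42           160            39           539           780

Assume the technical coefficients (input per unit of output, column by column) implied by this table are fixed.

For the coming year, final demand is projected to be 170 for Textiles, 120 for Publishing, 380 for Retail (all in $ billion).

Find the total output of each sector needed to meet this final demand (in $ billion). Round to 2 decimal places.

x_1 = 466.99, x_2 = 522.98, x_3 = 586.78

Technical coefficients a_ij = z_ij / X_j:
  a_11 = 126/420 = 0.30, a_21 = 63/420 = 0.15, a_31 = 42/420 = 0.10
  a_12 = 192/640 = 0.30, a_22 = 192/640 = 0.30, a_32 = 160/640 = 0.25
  a_13 = 0/780 = 0.00, a_23 = 234/780 = 0.30, a_33 = 39/780 = 0.05
I − A =
  [   0.70    -0.30     0.00]
  [  -0.15     0.70    -0.30]
  [  -0.10    -0.25     0.95]
Cofactors of I−A, C_ij = (−1)^(i+j)·(minor ij) (rows/columns in the sector order above):
  C_11 = (0.70)(0.95) − (-0.30)(-0.25) = 0.5900
  C_12 = −[(-0.15)(0.95) − (-0.30)(-0.10)] = 0.1725
  C_13 = (-0.15)(-0.25) − (0.70)(-0.10) = 0.1075
  C_21 = −[(-0.30)(0.95) − (0.00)(-0.25)] = 0.2850
  C_22 = (0.70)(0.95) − (0.00)(-0.10) = 0.6650
  C_23 = −[(0.70)(-0.25) − (-0.30)(-0.10)] = 0.2050
  C_31 = (-0.30)(-0.30) − (0.00)(0.70) = 0.0900
  C_32 = −[(0.70)(-0.30) − (0.00)(-0.15)] = 0.2100
  C_33 = (0.70)(0.70) − (-0.30)(-0.15) = 0.4450
det(I−A) = Σ_j (I−A)_1j·C_1j = (0.70)(0.5900) + (-0.30)(0.1725) + (0.00)(0.1075) = 0.36125
adj(I−A) = Cᵀ =
  [ 0.5900   0.2850   0.0900]
  [ 0.1725   0.6650   0.2100]
  [ 0.1075   0.2050   0.4450]
(I − A)⁻¹ = adj(I−A) / det(I−A) ≈
  [   1.6332     0.7889     0.2491]
  [   0.4775     1.8408     0.5813]
  [   0.2976     0.5675     1.2318]
x = (I − A)⁻¹ d = adj(I−A)·d / det(I−A), with det(I−A) = 0.36125:
  x_1 = (0.5900·170 + 0.2850·120 + 0.0900·380) / 0.36125 = 168.70 / 0.36125 ≈ 466.99
  x_2 = (0.1725·170 + 0.6650·120 + 0.2100·380) / 0.36125 = 188.925 / 0.36125 ≈ 522.98
  x_3 = (0.1075·170 + 0.2050·120 + 0.4450·380) / 0.36125 = 211.975 / 0.36125 ≈ 586.78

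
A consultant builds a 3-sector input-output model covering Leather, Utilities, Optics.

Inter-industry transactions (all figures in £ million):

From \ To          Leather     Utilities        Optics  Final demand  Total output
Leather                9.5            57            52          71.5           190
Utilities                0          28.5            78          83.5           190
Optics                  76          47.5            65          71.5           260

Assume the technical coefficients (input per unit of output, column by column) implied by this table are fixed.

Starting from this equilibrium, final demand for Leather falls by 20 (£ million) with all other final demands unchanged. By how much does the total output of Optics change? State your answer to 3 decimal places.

Δx_3 = -15.800

Technical coefficients a_ij = z_ij / X_j:
  a_11 = 9.5/190 = 0.05, a_21 = 0/190 = 0.00, a_31 = 76/190 = 0.40
  a_12 = 57/190 = 0.30, a_22 = 28.5/190 = 0.15, a_32 = 47.5/190 = 0.25
  a_13 = 52/260 = 0.20, a_23 = 78/260 = 0.30, a_33 = 65/260 = 0.25
I − A =
  [   0.95    -0.30    -0.20]
  [   0.00     0.85    -0.30]
  [  -0.40    -0.25     0.75]
Cofactors of I−A, C_ij = (−1)^(i+j)·(minor ij) (rows/columns in the sector order above):
  C_11 = (0.85)(0.75) − (-0.30)(-0.25) = 0.5625
  C_12 = −[(0.00)(0.75) − (-0.30)(-0.40)] = 0.1200
  C_13 = (0.00)(-0.25) − (0.85)(-0.40) = 0.3400
  C_21 = −[(-0.30)(0.75) − (-0.20)(-0.25)] = 0.2750
  C_22 = (0.95)(0.75) − (-0.20)(-0.40) = 0.6325
  C_23 = −[(0.95)(-0.25) − (-0.30)(-0.40)] = 0.3575
  C_31 = (-0.30)(-0.30) − (-0.20)(0.85) = 0.2600
  C_32 = −[(0.95)(-0.30) − (-0.20)(0.00)] = 0.2850
  C_33 = (0.95)(0.85) − (-0.30)(0.00) = 0.8075
det(I−A) = Σ_j (I−A)_1j·C_1j = (0.95)(0.5625) + (-0.30)(0.1200) + (-0.20)(0.3400) = 0.430375
adj(I−A) = Cᵀ =
  [ 0.5625   0.2750   0.2600]
  [ 0.1200   0.6325   0.2850]
  [ 0.3400   0.3575   0.8075]
(I − A)⁻¹ = adj(I−A) / det(I−A) ≈
  [   1.3070     0.6390     0.6041]
  [   0.2788     1.4696     0.6622]
  [   0.7900     0.8307     1.8763]
Δx = (I − A)⁻¹ Δd with Δd having -20 in the Leather component and 0 elsewhere.
So Δx_3 = L_31 · (-20), where L_31 = adj(I−A)_31 / det(I−A) = 0.3400 / 0.430375.
Δx_3 = 0.3400 × (-20) / 0.430375 = -6.80 / 0.430375 ≈ -15.800.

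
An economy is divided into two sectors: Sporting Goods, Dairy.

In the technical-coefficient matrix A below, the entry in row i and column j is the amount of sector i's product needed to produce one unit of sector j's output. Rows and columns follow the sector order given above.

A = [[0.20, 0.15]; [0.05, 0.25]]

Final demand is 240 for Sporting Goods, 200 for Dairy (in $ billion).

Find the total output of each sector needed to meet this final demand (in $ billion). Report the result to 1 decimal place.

x_1 = 354.4, x_2 = 290.3

I − A =
  [   0.80    -0.15]
  [  -0.05     0.75]
det(I−A) = (0.80)(0.75) − (-0.15)(-0.05) = 0.5925
adj(I−A) = [[0.75, 0.15], [0.05, 0.80]]
(I − A)⁻¹ = adj(I−A) / det(I−A) ≈
  [   1.2658     0.2532]
  [   0.0844     1.3502]
x = (I − A)⁻¹ d = adj(I−A)·d / det(I−A), with det(I−A) = 0.5925:
  x_1 = (0.75·240 + 0.15·200) / 0.5925 = 210.00 / 0.5925 ≈ 354.4
  x_2 = (0.05·240 + 0.80·200) / 0.5925 = 172.00 / 0.5925 ≈ 290.3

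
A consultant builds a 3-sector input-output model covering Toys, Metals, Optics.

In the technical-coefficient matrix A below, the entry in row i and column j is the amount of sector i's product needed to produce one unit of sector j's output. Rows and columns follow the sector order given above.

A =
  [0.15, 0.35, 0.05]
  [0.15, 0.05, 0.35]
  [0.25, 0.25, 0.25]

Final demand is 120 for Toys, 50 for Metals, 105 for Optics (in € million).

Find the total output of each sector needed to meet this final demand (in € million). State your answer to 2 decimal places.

I − A =
  [   0.85    -0.35    -0.05]
  [  -0.15     0.95    -0.35]
  [  -0.25    -0.25     0.75]
Cofactors of I−A, C_ij = (−1)^(i+j)·(minor ij) (rows/columns in the sector order above):
  C_11 = (0.95)(0.75) − (-0.35)(-0.25) = 0.6250
  C_12 = −[(-0.15)(0.75) − (-0.35)(-0.25)] = 0.2000
  C_13 = (-0.15)(-0.25) − (0.95)(-0.25) = 0.2750
  C_21 = −[(-0.35)(0.75) − (-0.05)(-0.25)] = 0.2750
  C_22 = (0.85)(0.75) − (-0.05)(-0.25) = 0.6250
  C_23 = −[(0.85)(-0.25) − (-0.35)(-0.25)] = 0.3000
  C_31 = (-0.35)(-0.35) − (-0.05)(0.95) = 0.1700
  C_32 = −[(0.85)(-0.35) − (-0.05)(-0.15)] = 0.3050
  C_33 = (0.85)(0.95) − (-0.35)(-0.15) = 0.7550
det(I−A) = Σ_j (I−A)_1j·C_1j = (0.85)(0.6250) + (-0.35)(0.2000) + (-0.05)(0.2750) = 0.4475
adj(I−A) = Cᵀ =
  [ 0.6250   0.2750   0.1700]
  [ 0.2000   0.6250   0.3050]
  [ 0.2750   0.3000   0.7550]
(I − A)⁻¹ = adj(I−A) / det(I−A) ≈
  [   1.3966     0.6145     0.3799]
  [   0.4469     1.3966     0.6816]
  [   0.6145     0.6704     1.6872]
x = (I − A)⁻¹ d = adj(I−A)·d / det(I−A), with det(I−A) = 0.4475:
  x_T = (0.6250·120 + 0.2750·50 + 0.1700·105) / 0.4475 = 106.60 / 0.4475 ≈ 238.21
  x_M = (0.2000·120 + 0.6250·50 + 0.3050·105) / 0.4475 = 87.275 / 0.4475 ≈ 195.03
  x_O = (0.2750·120 + 0.3000·50 + 0.7550·105) / 0.4475 = 127.275 / 0.4475 ≈ 284.41

x_T = 238.21, x_M = 195.03, x_O = 284.41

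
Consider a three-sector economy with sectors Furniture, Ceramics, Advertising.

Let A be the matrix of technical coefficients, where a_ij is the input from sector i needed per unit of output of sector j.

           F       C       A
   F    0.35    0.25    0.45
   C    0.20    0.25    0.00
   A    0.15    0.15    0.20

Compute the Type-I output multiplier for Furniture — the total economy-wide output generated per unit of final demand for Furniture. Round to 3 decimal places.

I − A =
  [   0.65    -0.25    -0.45]
  [  -0.20     0.75     0.00]
  [  -0.15    -0.15     0.80]
Cofactors of I−A, C_ij = (−1)^(i+j)·(minor ij) (rows/columns in the sector order above):
  C_11 = (0.75)(0.80) − (0.00)(-0.15) = 0.6000
  C_12 = −[(-0.20)(0.80) − (0.00)(-0.15)] = 0.1600
  C_13 = (-0.20)(-0.15) − (0.75)(-0.15) = 0.1425
  C_21 = −[(-0.25)(0.80) − (-0.45)(-0.15)] = 0.2675
  C_22 = (0.65)(0.80) − (-0.45)(-0.15) = 0.4525
  C_23 = −[(0.65)(-0.15) − (-0.25)(-0.15)] = 0.1350
  C_31 = (-0.25)(0.00) − (-0.45)(0.75) = 0.3375
  C_32 = −[(0.65)(0.00) − (-0.45)(-0.20)] = 0.0900
  C_33 = (0.65)(0.75) − (-0.25)(-0.20) = 0.4375
det(I−A) = Σ_j (I−A)_1j·C_1j = (0.65)(0.6000) + (-0.25)(0.1600) + (-0.45)(0.1425) = 0.285875
adj(I−A) = Cᵀ =
  [ 0.6000   0.2675   0.3375]
  [ 0.1600   0.4525   0.0900]
  [ 0.1425   0.1350   0.4375]
(I − A)⁻¹ = adj(I−A) / det(I−A) ≈
  [   2.0988     0.9357     1.1806]
  [   0.5597     1.5829     0.3148]
  [   0.4985     0.4722     1.5304]
The output multiplier for sector j is the column-j sum of the Leontief inverse (I − A)⁻¹ = adj(I−A) / det(I−A).
Column F of adj(I−A): (0.6000, 0.1600, 0.1425); det(I−A) = 0.285875.
m_F = (0.6000 + 0.1600 + 0.1425) / 0.285875 = 0.9025 / 0.285875 ≈ 3.157.

m_F = 3.157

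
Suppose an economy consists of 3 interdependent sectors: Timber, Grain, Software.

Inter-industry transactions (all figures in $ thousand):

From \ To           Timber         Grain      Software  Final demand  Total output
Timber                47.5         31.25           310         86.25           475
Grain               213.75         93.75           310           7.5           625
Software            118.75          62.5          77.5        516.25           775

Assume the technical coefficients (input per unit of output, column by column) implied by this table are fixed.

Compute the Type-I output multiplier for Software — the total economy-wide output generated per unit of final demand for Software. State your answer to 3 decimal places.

Technical coefficients a_ij = z_ij / X_j:
  a_TT = 47.5/475 = 0.10, a_GT = 213.75/475 = 0.45, a_ST = 118.75/475 = 0.25
  a_TG = 31.25/625 = 0.05, a_GG = 93.75/625 = 0.15, a_SG = 62.5/625 = 0.10
  a_TS = 310/775 = 0.40, a_GS = 310/775 = 0.40, a_SS = 77.5/775 = 0.10
I − A =
  [   0.90    -0.05    -0.40]
  [  -0.45     0.85    -0.40]
  [  -0.25    -0.10     0.90]
Cofactors of I−A, C_ij = (−1)^(i+j)·(minor ij) (rows/columns in the sector order above):
  C_11 = (0.85)(0.90) − (-0.40)(-0.10) = 0.7250
  C_12 = −[(-0.45)(0.90) − (-0.40)(-0.25)] = 0.5050
  C_13 = (-0.45)(-0.10) − (0.85)(-0.25) = 0.2575
  C_21 = −[(-0.05)(0.90) − (-0.40)(-0.10)] = 0.0850
  C_22 = (0.90)(0.90) − (-0.40)(-0.25) = 0.7100
  C_23 = −[(0.90)(-0.10) − (-0.05)(-0.25)] = 0.1025
  C_31 = (-0.05)(-0.40) − (-0.40)(0.85) = 0.3600
  C_32 = −[(0.90)(-0.40) − (-0.40)(-0.45)] = 0.5400
  C_33 = (0.90)(0.85) − (-0.05)(-0.45) = 0.7425
det(I−A) = Σ_j (I−A)_1j·C_1j = (0.90)(0.7250) + (-0.05)(0.5050) + (-0.40)(0.2575) = 0.52425
adj(I−A) = Cᵀ =
  [ 0.7250   0.0850   0.3600]
  [ 0.5050   0.7100   0.5400]
  [ 0.2575   0.1025   0.7425]
(I − A)⁻¹ = adj(I−A) / det(I−A) ≈
  [   1.3829     0.1621     0.6867]
  [   0.9633     1.3543     1.0300]
  [   0.4912     0.1955     1.4163]
The output multiplier for sector j is the column-j sum of the Leontief inverse (I − A)⁻¹ = adj(I−A) / det(I−A).
Column S of adj(I−A): (0.3600, 0.5400, 0.7425); det(I−A) = 0.52425.
m_S = (0.3600 + 0.5400 + 0.7425) / 0.52425 = 1.6425 / 0.52425 ≈ 3.133.

m_S = 3.133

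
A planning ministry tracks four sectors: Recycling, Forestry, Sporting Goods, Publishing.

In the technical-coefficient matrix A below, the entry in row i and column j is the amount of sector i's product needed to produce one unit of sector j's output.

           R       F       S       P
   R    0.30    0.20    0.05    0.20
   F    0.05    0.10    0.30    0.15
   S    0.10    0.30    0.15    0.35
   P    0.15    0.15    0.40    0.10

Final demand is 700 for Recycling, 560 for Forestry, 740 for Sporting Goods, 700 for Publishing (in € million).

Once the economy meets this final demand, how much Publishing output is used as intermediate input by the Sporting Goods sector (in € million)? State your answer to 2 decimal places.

z_PS = 1340.52

I − A =
  [   0.70    -0.20    -0.05    -0.20]
  [  -0.05     0.90    -0.30    -0.15]
  [  -0.10    -0.30     0.85    -0.35]
  [  -0.15    -0.15    -0.40     0.90]
Compute the cofactors C_ij = (−1)^(i+j)·(3×3 minor ij) of I−A; the adjugate is their transpose:
adj(I−A) = Cᵀ =
  [ 0.428625   0.190625   0.186375   0.199500]
  [ 0.099125   0.396875   0.229375   0.177375]
  [ 0.148875   0.248250   0.509250   0.272500]
  [ 0.154125   0.208250   0.295625   0.452750]
det(I−A) = Σ_j (I−A)_1j·C_1j = (0.70)(0.428625) + (-0.20)(0.099125) + (-0.05)(0.148875) + (-0.20)(0.154125) = 0.24194375
(I − A)⁻¹ = adj(I−A) / det(I−A) ≈
  [   1.7716     0.7879     0.7703     0.8246]
  [   0.4097     1.6404     0.9481     0.7331]
  [   0.6153     1.0261     2.1048     1.1263]
  [   0.6370     0.8607     1.2219     1.8713]
First solve x = (I − A)⁻¹ d = adj(I−A)·d / det(I−A); in particular x_S = (0.148875·700 + 0.248250·560 + 0.509250·740 + 0.272500·700) / 0.24194375 = 810.8275 / 0.24194375 ≈ 3351.3058.
Intermediate flow from P to S: z_PS = a_PS · x_S = 0.40 × 810.8275 / 0.24194375 = 324.331 / 0.24194375 ≈ 1340.52.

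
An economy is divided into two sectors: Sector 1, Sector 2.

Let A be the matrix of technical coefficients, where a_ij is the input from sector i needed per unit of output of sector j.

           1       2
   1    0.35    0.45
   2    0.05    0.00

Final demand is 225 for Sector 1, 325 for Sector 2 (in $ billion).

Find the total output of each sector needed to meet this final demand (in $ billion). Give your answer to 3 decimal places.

I − A =
  [   0.65    -0.45]
  [  -0.05     1.00]
det(I−A) = (0.65)(1.00) − (-0.45)(-0.05) = 0.6275
adj(I−A) = [[1.00, 0.45], [0.05, 0.65]]
(I − A)⁻¹ = adj(I−A) / det(I−A) ≈
  [   1.5936     0.7171]
  [   0.0797     1.0359]
x = (I − A)⁻¹ d = adj(I−A)·d / det(I−A), with det(I−A) = 0.6275:
  x_1 = (1.00·225 + 0.45·325) / 0.6275 = 371.25 / 0.6275 ≈ 591.633
  x_2 = (0.05·225 + 0.65·325) / 0.6275 = 222.50 / 0.6275 ≈ 354.582

x_1 = 591.633, x_2 = 354.582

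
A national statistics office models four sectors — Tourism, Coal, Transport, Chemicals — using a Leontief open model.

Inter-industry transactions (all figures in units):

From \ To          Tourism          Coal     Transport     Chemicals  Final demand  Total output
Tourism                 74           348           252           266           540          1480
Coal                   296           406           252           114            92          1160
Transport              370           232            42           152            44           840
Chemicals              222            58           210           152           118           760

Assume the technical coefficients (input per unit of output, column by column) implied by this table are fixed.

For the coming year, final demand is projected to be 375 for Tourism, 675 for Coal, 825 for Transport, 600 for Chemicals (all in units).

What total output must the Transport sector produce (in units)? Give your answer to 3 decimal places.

x_3 = 3467.665

Technical coefficients a_ij = z_ij / X_j:
  a_11 = 74/1480 = 0.05, a_21 = 296/1480 = 0.20, a_31 = 370/1480 = 0.25, a_41 = 222/1480 = 0.15
  a_12 = 348/1160 = 0.30, a_22 = 406/1160 = 0.35, a_32 = 232/1160 = 0.20, a_42 = 58/1160 = 0.05
  a_13 = 252/840 = 0.30, a_23 = 252/840 = 0.30, a_33 = 42/840 = 0.05, a_43 = 210/840 = 0.25
  a_14 = 266/760 = 0.35, a_24 = 114/760 = 0.15, a_34 = 152/760 = 0.20, a_44 = 152/760 = 0.20
I − A =
  [   0.95    -0.30    -0.30    -0.35]
  [  -0.20     0.65    -0.30    -0.15]
  [  -0.25    -0.20     0.95    -0.20]
  [  -0.15    -0.05    -0.25     0.80]
Compute the cofactors C_ij = (−1)^(i+j)·(3×3 minor ij) of I−A; the adjugate is their transpose:
adj(I−A) = Cᵀ =
  [ 0.395875   0.298125   0.299125   0.303875]
  [ 0.241750   0.533750   0.320125   0.285875]
  [ 0.186125   0.224375   0.394500   0.222125]
  [ 0.147500   0.159375   0.199375   0.389375]
det(I−A) = Σ_j (I−A)_1j·C_1j = (0.95)(0.395875) + (-0.30)(0.241750) + (-0.30)(0.186125) + (-0.35)(0.147500) = 0.19609375
(I − A)⁻¹ = adj(I−A) / det(I−A) ≈
  [   2.0188     1.5203     1.5254     1.5496]
  [   1.2328     2.7219     1.6325     1.4578]
  [   0.9492     1.1442     2.0118     1.1327]
  [   0.7522     0.8127     1.0167     1.9857]
x = (I − A)⁻¹ d = adj(I−A)·d / det(I−A), with det(I−A) = 0.19609375:
  x_1 = (0.395875·375 + 0.298125·675 + 0.299125·825 + 0.303875·600) / 0.19609375 = 778.790625 / 0.19609375 ≈ 3971.522
  x_2 = (0.241750·375 + 0.533750·675 + 0.320125·825 + 0.285875·600) / 0.19609375 = 886.565625 / 0.19609375 ≈ 4521.131
  x_3 = (0.186125·375 + 0.224375·675 + 0.394500·825 + 0.222125·600) / 0.19609375 = 679.9875 / 0.19609375 ≈ 3467.665
  x_4 = (0.147500·375 + 0.159375·675 + 0.199375·825 + 0.389375·600) / 0.19609375 = 561.00 / 0.19609375 ≈ 2860.876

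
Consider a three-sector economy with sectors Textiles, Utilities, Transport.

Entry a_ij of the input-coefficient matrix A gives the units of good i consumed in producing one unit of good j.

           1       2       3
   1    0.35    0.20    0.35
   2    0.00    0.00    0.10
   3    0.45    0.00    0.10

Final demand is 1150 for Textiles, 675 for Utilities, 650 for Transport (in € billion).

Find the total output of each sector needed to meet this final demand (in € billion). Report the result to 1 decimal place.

I − A =
  [   0.65    -0.20    -0.35]
  [   0.00     1.00    -0.10]
  [  -0.45     0.00     0.90]
Cofactors of I−A, C_ij = (−1)^(i+j)·(minor ij) (rows/columns in the sector order above):
  C_11 = (1.00)(0.90) − (-0.10)(0.00) = 0.9000
  C_12 = −[(0.00)(0.90) − (-0.10)(-0.45)] = 0.0450
  C_13 = (0.00)(0.00) − (1.00)(-0.45) = 0.4500
  C_21 = −[(-0.20)(0.90) − (-0.35)(0.00)] = 0.1800
  C_22 = (0.65)(0.90) − (-0.35)(-0.45) = 0.4275
  C_23 = −[(0.65)(0.00) − (-0.20)(-0.45)] = 0.0900
  C_31 = (-0.20)(-0.10) − (-0.35)(1.00) = 0.3700
  C_32 = −[(0.65)(-0.10) − (-0.35)(0.00)] = 0.0650
  C_33 = (0.65)(1.00) − (-0.20)(0.00) = 0.6500
det(I−A) = Σ_j (I−A)_1j·C_1j = (0.65)(0.9000) + (-0.20)(0.0450) + (-0.35)(0.4500) = 0.4185
adj(I−A) = Cᵀ =
  [ 0.9000   0.1800   0.3700]
  [ 0.0450   0.4275   0.0650]
  [ 0.4500   0.0900   0.6500]
(I − A)⁻¹ = adj(I−A) / det(I−A) ≈
  [   2.1505     0.4301     0.8841]
  [   0.1075     1.0215     0.1553]
  [   1.0753     0.2151     1.5532]
x = (I − A)⁻¹ d = adj(I−A)·d / det(I−A), with det(I−A) = 0.4185:
  x_1 = (0.9000·1150 + 0.1800·675 + 0.3700·650) / 0.4185 = 1397.00 / 0.4185 ≈ 3338.1
  x_2 = (0.0450·1150 + 0.4275·675 + 0.0650·650) / 0.4185 = 382.5625 / 0.4185 ≈ 914.1
  x_3 = (0.4500·1150 + 0.0900·675 + 0.6500·650) / 0.4185 = 1000.75 / 0.4185 ≈ 2391.3

x_1 = 3338.1, x_2 = 914.1, x_3 = 2391.3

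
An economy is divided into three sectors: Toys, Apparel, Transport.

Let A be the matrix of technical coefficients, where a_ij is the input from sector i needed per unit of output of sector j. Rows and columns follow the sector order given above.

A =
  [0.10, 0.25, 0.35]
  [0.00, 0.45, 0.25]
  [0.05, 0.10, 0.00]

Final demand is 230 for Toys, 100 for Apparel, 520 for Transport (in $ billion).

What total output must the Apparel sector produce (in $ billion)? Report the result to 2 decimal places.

x_2 = 452.69

I − A =
  [   0.90    -0.25    -0.35]
  [   0.00     0.55    -0.25]
  [  -0.05    -0.10     1.00]
Cofactors of I−A, C_ij = (−1)^(i+j)·(minor ij) (rows/columns in the sector order above):
  C_11 = (0.55)(1.00) − (-0.25)(-0.10) = 0.5250
  C_12 = −[(0.00)(1.00) − (-0.25)(-0.05)] = 0.0125
  C_13 = (0.00)(-0.10) − (0.55)(-0.05) = 0.0275
  C_21 = −[(-0.25)(1.00) − (-0.35)(-0.10)] = 0.2850
  C_22 = (0.90)(1.00) − (-0.35)(-0.05) = 0.8825
  C_23 = −[(0.90)(-0.10) − (-0.25)(-0.05)] = 0.1025
  C_31 = (-0.25)(-0.25) − (-0.35)(0.55) = 0.2550
  C_32 = −[(0.90)(-0.25) − (-0.35)(0.00)] = 0.2250
  C_33 = (0.90)(0.55) − (-0.25)(0.00) = 0.4950
det(I−A) = Σ_j (I−A)_1j·C_1j = (0.90)(0.5250) + (-0.25)(0.0125) + (-0.35)(0.0275) = 0.45975
adj(I−A) = Cᵀ =
  [ 0.5250   0.2850   0.2550]
  [ 0.0125   0.8825   0.2250]
  [ 0.0275   0.1025   0.4950]
(I − A)⁻¹ = adj(I−A) / det(I−A) ≈
  [   1.1419     0.6199     0.5546]
  [   0.0272     1.9195     0.4894]
  [   0.0598     0.2229     1.0767]
x = (I − A)⁻¹ d = adj(I−A)·d / det(I−A), with det(I−A) = 0.45975:
  x_1 = (0.5250·230 + 0.2850·100 + 0.2550·520) / 0.45975 = 281.85 / 0.45975 ≈ 613.05
  x_2 = (0.0125·230 + 0.8825·100 + 0.2250·520) / 0.45975 = 208.125 / 0.45975 ≈ 452.69
  x_3 = (0.0275·230 + 0.1025·100 + 0.4950·520) / 0.45975 = 273.975 / 0.45975 ≈ 595.92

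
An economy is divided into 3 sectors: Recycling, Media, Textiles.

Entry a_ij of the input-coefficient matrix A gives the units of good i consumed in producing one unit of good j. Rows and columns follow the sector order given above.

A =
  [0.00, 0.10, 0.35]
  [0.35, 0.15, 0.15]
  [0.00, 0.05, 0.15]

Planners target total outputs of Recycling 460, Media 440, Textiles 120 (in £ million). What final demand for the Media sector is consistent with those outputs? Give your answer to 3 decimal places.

d_M = 195.000

I − A =
  [   1.00    -0.10    -0.35]
  [  -0.35     0.85    -0.15]
  [   0.00    -0.05     0.85]
d = (I − A) x:
  d_R = (+1.00)·460 + (-0.10)·440 + (-0.35)·120 = 374.000
  d_M = (-0.35)·460 + (+0.85)·440 + (-0.15)·120 = 195.000
  d_T = (+0.00)·460 + (-0.05)·440 + (+0.85)·120 = 80.000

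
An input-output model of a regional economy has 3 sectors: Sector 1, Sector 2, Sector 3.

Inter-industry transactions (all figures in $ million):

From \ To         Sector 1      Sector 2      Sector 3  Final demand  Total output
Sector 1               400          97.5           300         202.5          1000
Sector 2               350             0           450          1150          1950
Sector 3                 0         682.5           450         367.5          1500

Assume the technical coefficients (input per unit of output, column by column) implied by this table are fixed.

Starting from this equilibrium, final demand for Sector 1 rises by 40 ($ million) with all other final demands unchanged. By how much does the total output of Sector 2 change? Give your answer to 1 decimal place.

Technical coefficients a_ij = z_ij / X_j:
  a_11 = 400/1000 = 0.40, a_21 = 350/1000 = 0.35, a_31 = 0/1000 = 0.00
  a_12 = 97.5/1950 = 0.05, a_22 = 0/1950 = 0.00, a_32 = 682.5/1950 = 0.35
  a_13 = 300/1500 = 0.20, a_23 = 450/1500 = 0.30, a_33 = 450/1500 = 0.30
I − A =
  [   0.60    -0.05    -0.20]
  [  -0.35     1.00    -0.30]
  [   0.00    -0.35     0.70]
Cofactors of I−A, C_ij = (−1)^(i+j)·(minor ij) (rows/columns in the sector order above):
  C_11 = (1.00)(0.70) − (-0.30)(-0.35) = 0.5950
  C_12 = −[(-0.35)(0.70) − (-0.30)(0.00)] = 0.2450
  C_13 = (-0.35)(-0.35) − (1.00)(0.00) = 0.1225
  C_21 = −[(-0.05)(0.70) − (-0.20)(-0.35)] = 0.1050
  C_22 = (0.60)(0.70) − (-0.20)(0.00) = 0.4200
  C_23 = −[(0.60)(-0.35) − (-0.05)(0.00)] = 0.2100
  C_31 = (-0.05)(-0.30) − (-0.20)(1.00) = 0.2150
  C_32 = −[(0.60)(-0.30) − (-0.20)(-0.35)] = 0.2500
  C_33 = (0.60)(1.00) − (-0.05)(-0.35) = 0.5825
det(I−A) = Σ_j (I−A)_1j·C_1j = (0.60)(0.5950) + (-0.05)(0.2450) + (-0.20)(0.1225) = 0.32025
adj(I−A) = Cᵀ =
  [ 0.5950   0.1050   0.2150]
  [ 0.2450   0.4200   0.2500]
  [ 0.1225   0.2100   0.5825]
(I − A)⁻¹ = adj(I−A) / det(I−A) ≈
  [   1.8579     0.3279     0.6714]
  [   0.7650     1.3115     0.7806]
  [   0.3825     0.6557     1.8189]
Δx = (I − A)⁻¹ Δd with Δd having +40 in the Sector 1 component and 0 elsewhere.
So Δx_2 = L_21 · (+40), where L_21 = adj(I−A)_21 / det(I−A) = 0.2450 / 0.32025.
Δx_2 = 0.2450 × (+40) / 0.32025 = 9.80 / 0.32025 ≈ 30.6.

Δx_2 = 30.6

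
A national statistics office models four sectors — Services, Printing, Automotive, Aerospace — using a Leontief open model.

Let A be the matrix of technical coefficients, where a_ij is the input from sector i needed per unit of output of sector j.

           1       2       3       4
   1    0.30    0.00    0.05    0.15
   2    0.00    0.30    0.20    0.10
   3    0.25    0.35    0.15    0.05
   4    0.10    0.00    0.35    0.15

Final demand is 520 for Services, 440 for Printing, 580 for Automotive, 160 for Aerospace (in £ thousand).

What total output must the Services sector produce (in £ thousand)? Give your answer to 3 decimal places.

I − A =
  [   0.70     0.00    -0.05    -0.15]
  [   0.00     0.70    -0.20    -0.10]
  [  -0.25    -0.35     0.85    -0.05]
  [  -0.10     0.00    -0.35     0.85]
Compute the cofactors C_ij = (−1)^(i+j)·(3×3 minor ij) of I−A; the adjugate is their transpose:
adj(I−A) = Cᵀ =
  [ 0.42175   0.03325   0.06650   0.08225]
  [ 0.06075   0.45675   0.14100   0.07275]
  [ 0.15575   0.20300   0.40600   0.07525]
  [ 0.11375   0.08750   0.17500   0.35875]
det(I−A) = Σ_j (I−A)_1j·C_1j = (0.70)(0.42175) + (0.00)(0.06075) + (-0.05)(0.15575) + (-0.15)(0.11375) = 0.270375
(I − A)⁻¹ = adj(I−A) / det(I−A) ≈
  [   1.5599     0.1230     0.2460     0.3042]
  [   0.2247     1.6893     0.5215     0.2691]
  [   0.5761     0.7508     1.5016     0.2783]
  [   0.4207     0.3236     0.6472     1.3269]
x = (I − A)⁻¹ d = adj(I−A)·d / det(I−A), with det(I−A) = 0.270375:
  x_1 = (0.42175·520 + 0.03325·440 + 0.06650·580 + 0.08225·160) / 0.270375 = 285.67 / 0.270375 ≈ 1056.570
  x_2 = (0.06075·520 + 0.45675·440 + 0.14100·580 + 0.07275·160) / 0.270375 = 325.98 / 0.270375 ≈ 1205.659
  x_3 = (0.15575·520 + 0.20300·440 + 0.40600·580 + 0.07525·160) / 0.270375 = 417.83 / 0.270375 ≈ 1545.372
  x_4 = (0.11375·520 + 0.08750·440 + 0.17500·580 + 0.35875·160) / 0.270375 = 256.55 / 0.270375 ≈ 948.867

x_1 = 1056.570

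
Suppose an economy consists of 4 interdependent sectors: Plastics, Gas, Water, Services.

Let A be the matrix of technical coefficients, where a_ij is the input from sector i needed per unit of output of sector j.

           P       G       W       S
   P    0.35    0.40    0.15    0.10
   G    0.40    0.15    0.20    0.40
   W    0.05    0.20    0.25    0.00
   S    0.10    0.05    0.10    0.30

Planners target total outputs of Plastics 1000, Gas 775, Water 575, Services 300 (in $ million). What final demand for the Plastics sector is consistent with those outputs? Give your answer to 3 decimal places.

I − A =
  [   0.65    -0.40    -0.15    -0.10]
  [  -0.40     0.85    -0.20    -0.40]
  [  -0.05    -0.20     0.75     0.00]
  [  -0.10    -0.05    -0.10     0.70]
d = (I − A) x:
  d_P = (+0.65)·1000 + (-0.40)·775 + (-0.15)·575 + (-0.10)·300 = 223.750
  d_G = (-0.40)·1000 + (+0.85)·775 + (-0.20)·575 + (-0.40)·300 = 23.750
  d_W = (-0.05)·1000 + (-0.20)·775 + (+0.75)·575 + (+0.00)·300 = 226.250
  d_S = (-0.10)·1000 + (-0.05)·775 + (-0.10)·575 + (+0.70)·300 = 13.750

d_P = 223.750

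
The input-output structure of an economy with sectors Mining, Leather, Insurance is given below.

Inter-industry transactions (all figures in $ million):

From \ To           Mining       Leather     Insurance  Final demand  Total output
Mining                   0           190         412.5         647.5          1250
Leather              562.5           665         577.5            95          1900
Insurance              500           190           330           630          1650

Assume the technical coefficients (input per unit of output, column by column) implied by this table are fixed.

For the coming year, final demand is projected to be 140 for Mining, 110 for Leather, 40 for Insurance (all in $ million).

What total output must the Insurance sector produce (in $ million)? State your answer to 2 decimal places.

x_3 = 229.41

Technical coefficients a_ij = z_ij / X_j:
  a_11 = 0/1250 = 0.00, a_21 = 562.5/1250 = 0.45, a_31 = 500/1250 = 0.40
  a_12 = 190/1900 = 0.10, a_22 = 665/1900 = 0.35, a_32 = 190/1900 = 0.10
  a_13 = 412.5/1650 = 0.25, a_23 = 577.5/1650 = 0.35, a_33 = 330/1650 = 0.20
I − A =
  [   1.00    -0.10    -0.25]
  [  -0.45     0.65    -0.35]
  [  -0.40    -0.10     0.80]
Cofactors of I−A, C_ij = (−1)^(i+j)·(minor ij) (rows/columns in the sector order above):
  C_11 = (0.65)(0.80) − (-0.35)(-0.10) = 0.4850
  C_12 = −[(-0.45)(0.80) − (-0.35)(-0.40)] = 0.5000
  C_13 = (-0.45)(-0.10) − (0.65)(-0.40) = 0.3050
  C_21 = −[(-0.10)(0.80) − (-0.25)(-0.10)] = 0.1050
  C_22 = (1.00)(0.80) − (-0.25)(-0.40) = 0.7000
  C_23 = −[(1.00)(-0.10) − (-0.10)(-0.40)] = 0.1400
  C_31 = (-0.10)(-0.35) − (-0.25)(0.65) = 0.1975
  C_32 = −[(1.00)(-0.35) − (-0.25)(-0.45)] = 0.4625
  C_33 = (1.00)(0.65) − (-0.10)(-0.45) = 0.6050
det(I−A) = Σ_j (I−A)_1j·C_1j = (1.00)(0.4850) + (-0.10)(0.5000) + (-0.25)(0.3050) = 0.35875
adj(I−A) = Cᵀ =
  [ 0.4850   0.1050   0.1975]
  [ 0.5000   0.7000   0.4625]
  [ 0.3050   0.1400   0.6050]
(I − A)⁻¹ = adj(I−A) / det(I−A) ≈
  [   1.3519     0.2927     0.5505]
  [   1.3937     1.9512     1.2892]
  [   0.8502     0.3902     1.6864]
x = (I − A)⁻¹ d = adj(I−A)·d / det(I−A), with det(I−A) = 0.35875:
  x_1 = (0.4850·140 + 0.1050·110 + 0.1975·40) / 0.35875 = 87.35 / 0.35875 ≈ 243.48
  x_2 = (0.5000·140 + 0.7000·110 + 0.4625·40) / 0.35875 = 165.50 / 0.35875 ≈ 461.32
  x_3 = (0.3050·140 + 0.1400·110 + 0.6050·40) / 0.35875 = 82.30 / 0.35875 ≈ 229.41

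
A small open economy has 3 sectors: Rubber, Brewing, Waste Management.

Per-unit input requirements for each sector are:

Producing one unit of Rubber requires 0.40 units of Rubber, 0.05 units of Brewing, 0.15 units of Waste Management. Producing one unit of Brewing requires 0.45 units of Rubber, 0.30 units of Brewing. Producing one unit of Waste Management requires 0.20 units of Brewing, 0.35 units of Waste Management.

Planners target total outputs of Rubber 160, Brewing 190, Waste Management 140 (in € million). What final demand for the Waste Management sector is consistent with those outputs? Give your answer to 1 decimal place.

I − A =
  [   0.60    -0.45     0.00]
  [  -0.05     0.70    -0.20]
  [  -0.15     0.00     0.65]
d = (I − A) x:
  d_1 = (+0.60)·160 + (-0.45)·190 + (+0.00)·140 = 10.5
  d_2 = (-0.05)·160 + (+0.70)·190 + (-0.20)·140 = 97.0
  d_3 = (-0.15)·160 + (+0.00)·190 + (+0.65)·140 = 67.0

d_3 = 67.0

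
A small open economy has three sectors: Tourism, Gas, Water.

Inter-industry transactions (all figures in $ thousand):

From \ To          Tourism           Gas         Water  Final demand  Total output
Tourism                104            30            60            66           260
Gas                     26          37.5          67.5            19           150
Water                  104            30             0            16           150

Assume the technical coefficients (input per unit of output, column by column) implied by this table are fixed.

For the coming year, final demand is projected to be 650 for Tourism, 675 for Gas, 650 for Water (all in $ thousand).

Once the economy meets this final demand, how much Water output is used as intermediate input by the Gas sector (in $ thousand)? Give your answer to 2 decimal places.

Technical coefficients a_ij = z_ij / X_j:
  a_11 = 104/260 = 0.40, a_21 = 26/260 = 0.10, a_31 = 104/260 = 0.40
  a_12 = 30/150 = 0.20, a_22 = 37.5/150 = 0.25, a_32 = 30/150 = 0.20
  a_13 = 60/150 = 0.40, a_23 = 67.5/150 = 0.45, a_33 = 0/150 = 0.00
I − A =
  [   0.60    -0.20    -0.40]
  [  -0.10     0.75    -0.45]
  [  -0.40    -0.20     1.00]
Cofactors of I−A, C_ij = (−1)^(i+j)·(minor ij) (rows/columns in the sector order above):
  C_11 = (0.75)(1.00) − (-0.45)(-0.20) = 0.6600
  C_12 = −[(-0.10)(1.00) − (-0.45)(-0.40)] = 0.2800
  C_13 = (-0.10)(-0.20) − (0.75)(-0.40) = 0.3200
  C_21 = −[(-0.20)(1.00) − (-0.40)(-0.20)] = 0.2800
  C_22 = (0.60)(1.00) − (-0.40)(-0.40) = 0.4400
  C_23 = −[(0.60)(-0.20) − (-0.20)(-0.40)] = 0.2000
  C_31 = (-0.20)(-0.45) − (-0.40)(0.75) = 0.3900
  C_32 = −[(0.60)(-0.45) − (-0.40)(-0.10)] = 0.3100
  C_33 = (0.60)(0.75) − (-0.20)(-0.10) = 0.4300
det(I−A) = Σ_j (I−A)_1j·C_1j = (0.60)(0.6600) + (-0.20)(0.2800) + (-0.40)(0.3200) = 0.2120
adj(I−A) = Cᵀ =
  [ 0.6600   0.2800   0.3900]
  [ 0.2800   0.4400   0.3100]
  [ 0.3200   0.2000   0.4300]
(I − A)⁻¹ = adj(I−A) / det(I−A) ≈
  [   3.1132     1.3208     1.8396]
  [   1.3208     2.0755     1.4623]
  [   1.5094     0.9434     2.0283]
First solve x = (I − A)⁻¹ d = adj(I−A)·d / det(I−A); in particular x_2 = (0.2800·650 + 0.4400·675 + 0.3100·650) / 0.2120 = 680.50 / 0.2120 ≈ 3209.9057.
Intermediate flow from 3 to 2: z_32 = a_32 · x_2 = 0.20 × 680.50 / 0.2120 = 136.10 / 0.2120 ≈ 641.98.

z_32 = 641.98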